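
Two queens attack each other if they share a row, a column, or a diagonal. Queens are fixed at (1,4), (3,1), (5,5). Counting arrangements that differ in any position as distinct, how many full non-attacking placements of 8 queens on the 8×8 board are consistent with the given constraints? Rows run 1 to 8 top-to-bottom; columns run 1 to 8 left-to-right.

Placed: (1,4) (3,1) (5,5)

1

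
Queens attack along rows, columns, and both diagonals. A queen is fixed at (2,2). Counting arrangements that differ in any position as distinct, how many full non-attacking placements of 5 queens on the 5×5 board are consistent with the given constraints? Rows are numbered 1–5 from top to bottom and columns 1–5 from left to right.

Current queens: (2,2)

2

Branch on row 1: col 4 → 1; col 5 → 1.
Sum: 1 + 1 = 2.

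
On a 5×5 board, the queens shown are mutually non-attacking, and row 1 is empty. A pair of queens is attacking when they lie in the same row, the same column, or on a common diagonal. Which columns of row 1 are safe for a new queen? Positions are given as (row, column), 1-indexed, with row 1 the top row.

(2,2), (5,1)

columns 4

(2,2) attacks row 1 at column 2 and diagonals 1, 3.
(5,1) attacks row 1 at column 1 and diagonals 5.
Attacked columns: {1, 2, 3, 5}. Safe: {4}.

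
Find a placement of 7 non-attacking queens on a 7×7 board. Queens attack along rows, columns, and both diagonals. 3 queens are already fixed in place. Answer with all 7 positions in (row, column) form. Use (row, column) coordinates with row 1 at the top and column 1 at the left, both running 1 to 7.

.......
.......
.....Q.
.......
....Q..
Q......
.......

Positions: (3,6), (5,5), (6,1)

Row 1: attacked by (3,6)→{4,6}; (5,5)→{1,5}; (6,1)→{1,6}. Safe: 2, 3, 7. Place at column 7.
Row 2: attacked by (1,7)→{6,7}; (3,6)→{5,6,7}; (5,5)→{2,5}; (6,1)→{1,5}. Safe: 3, 4. Place at column 3.
Row 4: attacked by (1,7)→{4,7}; (2,3)→{1,3,5}; (3,6)→{5,6,7}; (5,5)→{4,5,6}; (6,1)→{1,3}. Safe: 2. Place at column 2.
Row 7: attacked by (1,7)→{1,7}; (2,3)→{3}; (3,6)→{2,6}; (4,2)→{2,5}; (5,5)→{3,5,7}; (6,1)→{1,2}. Safe: 4. Place at column 4.
Columns [7, 3, 6, 2, 5, 1, 4], r−c [-6, -1, -3, 2, 0, 5, 3], r+c [8, 5, 9, 6, 10, 7, 11] are all distinct, so no two queens attack.

(1,7) (2,3) (3,6) (4,2) (5,5) (6,1) (7,4)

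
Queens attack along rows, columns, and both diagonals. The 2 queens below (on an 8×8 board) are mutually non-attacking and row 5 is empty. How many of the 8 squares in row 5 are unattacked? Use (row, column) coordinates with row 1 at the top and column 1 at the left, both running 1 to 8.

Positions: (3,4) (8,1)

4

(3,4) attacks row 5 at column 4 and diagonals 2, 6.
(8,1) attacks row 5 at column 1 and diagonals 4.
Attacked columns: {1, 2, 4, 6}. Safe: {3, 5, 7, 8}.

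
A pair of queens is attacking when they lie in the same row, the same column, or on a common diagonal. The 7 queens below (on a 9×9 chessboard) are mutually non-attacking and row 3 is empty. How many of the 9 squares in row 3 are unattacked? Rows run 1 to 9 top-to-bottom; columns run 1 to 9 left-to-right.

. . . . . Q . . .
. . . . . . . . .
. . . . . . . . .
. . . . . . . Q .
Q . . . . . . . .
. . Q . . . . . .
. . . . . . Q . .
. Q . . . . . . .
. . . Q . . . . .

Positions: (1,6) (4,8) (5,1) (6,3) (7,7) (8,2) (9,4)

1

(1,6) attacks row 3 at column 6 and diagonals 4, 8.
(4,8) attacks row 3 at column 8 and diagonals 7, 9.
(5,1) attacks row 3 at column 1 and diagonals 3.
(6,3) attacks row 3 at column 3 and diagonals 6.
(7,7) attacks row 3 at column 7 and diagonals 3.
(8,2) attacks row 3 at column 2 and diagonals 7.
(9,4) attacks row 3 at column 4.
Attacked columns: {1, 2, 3, 4, 6, 7, 8, 9}. Safe: {5}.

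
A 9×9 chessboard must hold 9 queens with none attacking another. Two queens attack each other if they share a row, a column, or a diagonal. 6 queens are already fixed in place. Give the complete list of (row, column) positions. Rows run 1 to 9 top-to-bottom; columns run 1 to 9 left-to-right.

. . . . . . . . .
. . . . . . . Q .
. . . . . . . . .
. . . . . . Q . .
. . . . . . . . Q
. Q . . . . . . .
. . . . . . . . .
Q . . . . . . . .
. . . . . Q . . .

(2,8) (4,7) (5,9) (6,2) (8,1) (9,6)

Row 1: attacked by (2,8)→{7,8,9}; (4,7)→{4,7}; (5,9)→{5,9}; (6,2)→{2,7}; (8,1)→{1,8}; (9,6)→{6}. Safe: 3. Place at column 3.
Row 3: attacked by (1,3)→{1,3,5}; (2,8)→{7,8,9}; (4,7)→{6,7,8}; (5,9)→{7,9}; (6,2)→{2,5}; (8,1)→{1,6}; (9,6)→{6}. Safe: 4. Place at column 4.
Row 7: attacked by (1,3)→{3,9}; (2,8)→{3,8}; (3,4)→{4,8}; (4,7)→{4,7}; (5,9)→{7,9}; (6,2)→{1,2,3}; (8,1)→{1,2}; (9,6)→{4,6,8}. Safe: 5. Place at column 5.
Columns [3, 8, 4, 7, 9, 2, 5, 1, 6], r−c [-2, -6, -1, -3, -4, 4, 2, 7, 3], r+c [4, 10, 7, 11, 14, 8, 12, 9, 15] are all distinct, so no two queens attack.

(1,3) (2,8) (3,4) (4,7) (5,9) (6,2) (7,5) (8,1) (9,6)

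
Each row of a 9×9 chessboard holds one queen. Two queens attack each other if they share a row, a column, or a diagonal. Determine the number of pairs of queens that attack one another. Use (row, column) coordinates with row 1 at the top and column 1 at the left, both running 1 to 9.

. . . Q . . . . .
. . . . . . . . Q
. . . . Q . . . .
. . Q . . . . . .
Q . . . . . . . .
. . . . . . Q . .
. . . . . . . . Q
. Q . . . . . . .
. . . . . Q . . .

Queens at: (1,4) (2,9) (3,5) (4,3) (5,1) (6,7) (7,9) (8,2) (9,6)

Same column: (2,9)–(7,9) (column 9).
Same diagonal: (3,5)–(7,9) (|3−7| = |5−9| = 4).
Total attacking pairs: 2.

2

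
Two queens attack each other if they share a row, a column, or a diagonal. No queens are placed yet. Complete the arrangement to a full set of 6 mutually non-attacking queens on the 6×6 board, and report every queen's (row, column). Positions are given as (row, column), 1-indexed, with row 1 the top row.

(1,3) (2,6) (3,2) (4,5) (5,1) (6,4)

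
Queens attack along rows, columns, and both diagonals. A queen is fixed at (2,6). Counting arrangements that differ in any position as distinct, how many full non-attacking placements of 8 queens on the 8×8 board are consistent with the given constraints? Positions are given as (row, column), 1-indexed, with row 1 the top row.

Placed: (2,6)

Branch on row 1: col 1 → 1; col 2 → 2; col 3 → 8; col 4 → 3; col 8 → 0.
Sum: 1 + 2 + 8 + 3 + 0 = 14.

14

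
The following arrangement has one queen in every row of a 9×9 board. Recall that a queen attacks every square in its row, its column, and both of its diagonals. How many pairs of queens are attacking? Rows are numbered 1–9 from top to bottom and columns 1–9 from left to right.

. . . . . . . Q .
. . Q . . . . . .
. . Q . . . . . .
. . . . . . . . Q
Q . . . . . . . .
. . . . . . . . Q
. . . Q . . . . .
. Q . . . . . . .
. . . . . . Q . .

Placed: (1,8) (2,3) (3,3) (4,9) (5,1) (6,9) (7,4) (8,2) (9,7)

Same column: (2,3)–(3,3) (column 3); (4,9)–(6,9) (column 9).
Same diagonal: (3,3)–(5,1) (|3−5| = |3−1| = 2).
Total attacking pairs: 3.

3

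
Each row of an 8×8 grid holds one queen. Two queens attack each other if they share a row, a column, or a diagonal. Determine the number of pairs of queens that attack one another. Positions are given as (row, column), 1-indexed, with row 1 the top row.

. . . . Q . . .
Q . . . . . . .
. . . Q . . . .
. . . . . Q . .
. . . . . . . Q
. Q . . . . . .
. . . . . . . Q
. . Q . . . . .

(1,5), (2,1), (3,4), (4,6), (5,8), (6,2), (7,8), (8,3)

2

Same column: (5,8)–(7,8) (column 8).
Same diagonal: (3,4)–(7,8) (|3−7| = |4−8| = 4).
Total attacking pairs: 2.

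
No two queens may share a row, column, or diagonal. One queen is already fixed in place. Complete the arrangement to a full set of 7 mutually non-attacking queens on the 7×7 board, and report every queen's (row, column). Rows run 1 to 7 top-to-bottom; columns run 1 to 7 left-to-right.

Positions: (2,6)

(1,1) (2,6) (3,4) (4,2) (5,7) (6,5) (7,3)

Row 1: attacked by (2,6)→{5,6,7}. Safe: 1, 2, 3, 4. Place at column 1.
Row 3: attacked by (1,1)→{1,3}; (2,6)→{5,6,7}. Safe: 2, 4. Place at column 4.
Row 4: attacked by (1,1)→{1,4}; (2,6)→{4,6}; (3,4)→{3,4,5}. Safe: 2, 7. Place at column 2.
Row 5: attacked by (1,1)→{1,5}; (2,6)→{3,6}; (3,4)→{2,4,6}; (4,2)→{1,2,3}. Safe: 7. Place at column 7.
Row 6: attacked by (1,1)→{1,6}; (2,6)→{2,6}; (3,4)→{1,4,7}; (4,2)→{2,4}; (5,7)→{6,7}. Safe: 3, 5. Place at column 5.
Row 7: attacked by (1,1)→{1,7}; (2,6)→{1,6}; (3,4)→{4}; (4,2)→{2,5}; (5,7)→{5,7}; (6,5)→{4,5,6}. Safe: 3. Place at column 3.
Columns [1, 6, 4, 2, 7, 5, 3], r−c [0, -4, -1, 2, -2, 1, 4], r+c [2, 8, 7, 6, 12, 11, 10] are all distinct, so no two queens attack.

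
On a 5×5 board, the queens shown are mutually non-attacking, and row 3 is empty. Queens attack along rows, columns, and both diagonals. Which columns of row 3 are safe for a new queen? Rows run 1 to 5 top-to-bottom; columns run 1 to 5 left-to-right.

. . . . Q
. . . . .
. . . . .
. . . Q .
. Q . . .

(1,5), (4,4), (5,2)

columns 1

(1,5) attacks row 3 at column 5 and diagonals 3.
(4,4) attacks row 3 at column 4 and diagonals 3, 5.
(5,2) attacks row 3 at column 2 and diagonals 4.
Attacked columns: {2, 3, 4, 5}. Safe: {1}.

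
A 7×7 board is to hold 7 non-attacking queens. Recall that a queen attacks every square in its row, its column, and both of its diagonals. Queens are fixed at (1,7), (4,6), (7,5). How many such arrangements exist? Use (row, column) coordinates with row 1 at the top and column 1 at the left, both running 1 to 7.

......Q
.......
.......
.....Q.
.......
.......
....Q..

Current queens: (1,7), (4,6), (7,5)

1

Branch on row 2: col 1 → 0; col 2 → 1; col 3 → 0.
Sum: 0 + 1 + 0 = 1.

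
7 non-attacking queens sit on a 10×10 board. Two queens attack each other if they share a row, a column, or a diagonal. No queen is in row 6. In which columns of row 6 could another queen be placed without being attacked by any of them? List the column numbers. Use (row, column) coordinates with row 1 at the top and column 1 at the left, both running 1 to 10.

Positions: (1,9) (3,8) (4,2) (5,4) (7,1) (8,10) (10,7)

(1,9) attacks row 6 at column 9 and diagonals 4.
(3,8) attacks row 6 at column 8 and diagonals 5.
(4,2) attacks row 6 at column 2 and diagonals 4.
(5,4) attacks row 6 at column 4 and diagonals 3, 5.
(7,1) attacks row 6 at column 1 and diagonals 2.
(8,10) attacks row 6 at column 10 and diagonals 8.
(10,7) attacks row 6 at column 7 and diagonals 3.
Attacked columns: {1, 2, 3, 4, 5, 7, 8, 9, 10}. Safe: {6}.

columns 6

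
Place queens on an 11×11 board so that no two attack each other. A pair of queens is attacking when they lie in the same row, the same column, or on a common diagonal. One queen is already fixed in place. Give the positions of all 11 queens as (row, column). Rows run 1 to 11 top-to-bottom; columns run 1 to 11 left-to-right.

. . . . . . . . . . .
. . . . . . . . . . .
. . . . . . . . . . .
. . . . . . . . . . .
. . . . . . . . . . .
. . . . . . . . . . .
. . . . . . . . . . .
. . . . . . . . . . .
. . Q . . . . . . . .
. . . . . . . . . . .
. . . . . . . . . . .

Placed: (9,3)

Row 1: attacked by (9,3)→{3,11}. Safe: 1, 2, 4, 5, 6, 7, 8, 9, 10. Place at column 4.
Row 2: attacked by (1,4)→{3,4,5}; (9,3)→{3,10}. Safe: 1, 2, 6, 7, 8, 9, 11. Place at column 8.
Row 3: attacked by (1,4)→{2,4,6}; (2,8)→{7,8,9}; (9,3)→{3,9}. Safe: 1, 5, 10, 11. Place at column 10.
Row 4: attacked by (1,4)→{1,4,7}; (2,8)→{6,8,10}; (3,10)→{9,10,11}; (9,3)→{3,8}. Safe: 2, 5. Place at column 2.
Row 5: attacked by (1,4)→{4,8}; (2,8)→{5,8,11}; (3,10)→{8,10}; (4,2)→{1,2,3}; (9,3)→{3,7}. Safe: 6, 9. Place at column 6.
Row 6: attacked by (1,4)→{4,9}; (2,8)→{4,8}; (3,10)→{7,10}; (4,2)→{2,4}; (5,6)→{5,6,7}; (9,3)→{3,6}. Safe: 1, 11. Place at column 11.
Row 7: attacked by (1,4)→{4,10}; (2,8)→{3,8}; (3,10)→{6,10}; (4,2)→{2,5}; (5,6)→{4,6,8}; (6,11)→{10,11}; (9,3)→{1,3,5}. Safe: 7, 9. Place at column 9.
Row 8: attacked by (1,4)→{4,11}; (2,8)→{2,8}; (3,10)→{5,10}; (4,2)→{2,6}; (5,6)→{3,6,9}; (6,11)→{9,11}; (7,9)→{8,9,10}; (9,3)→{2,3,4}. Safe: 1, 7. Place at column 1.
Row 10: attacked by (1,4)→{4}; (2,8)→{8}; (3,10)→{3,10}; (4,2)→{2,8}; (5,6)→{1,6,11}; (6,11)→{7,11}; (7,9)→{6,9}; (8,1)→{1,3}; (9,3)→{2,3,4}. Safe: 5. Place at column 5.
Row 11: attacked by (1,4)→{4}; (2,8)→{8}; (3,10)→{2,10}; (4,2)→{2,9}; (5,6)→{6}; (6,11)→{6,11}; (7,9)→{5,9}; (8,1)→{1,4}; (9,3)→{1,3,5}; (10,5)→{4,5,6}. Safe: 7. Place at column 7.
Columns [4, 8, 10, 2, 6, 11, 9, 1, 3, 5, 7], r−c [-3, -6, -7, 2, -1, -5, -2, 7, 6, 5, 4], r+c [5, 10, 13, 6, 11, 17, 16, 9, 12, 15, 18] are all distinct, so no two queens attack.

(1,4) (2,8) (3,10) (4,2) (5,6) (6,11) (7,9) (8,1) (9,3) (10,5) (11,7)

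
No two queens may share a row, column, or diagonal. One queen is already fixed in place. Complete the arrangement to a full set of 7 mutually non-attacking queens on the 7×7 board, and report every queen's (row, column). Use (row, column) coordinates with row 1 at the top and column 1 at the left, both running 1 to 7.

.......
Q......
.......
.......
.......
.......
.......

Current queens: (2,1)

(1,5) (2,1) (3,6) (4,4) (5,2) (6,7) (7,3)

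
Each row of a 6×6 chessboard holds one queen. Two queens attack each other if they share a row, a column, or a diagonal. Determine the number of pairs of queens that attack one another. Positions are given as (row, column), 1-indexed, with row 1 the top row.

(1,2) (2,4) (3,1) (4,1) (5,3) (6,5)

Same column: (3,1)–(4,1) (column 1).
Same diagonal: (3,1)–(5,3) (|3−5| = |1−3| = 2).
Total attacking pairs: 2.

2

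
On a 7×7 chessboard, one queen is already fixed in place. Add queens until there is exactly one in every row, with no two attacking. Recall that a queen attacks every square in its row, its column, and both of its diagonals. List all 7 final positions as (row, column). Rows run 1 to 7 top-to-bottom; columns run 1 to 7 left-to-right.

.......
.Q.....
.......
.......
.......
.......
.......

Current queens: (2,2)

Row 1: attacked by (2,2)→{1,2,3}. Safe: 4, 5, 6, 7. Place at column 7.
Row 3: attacked by (1,7)→{5,7}; (2,2)→{1,2,3}. Safe: 4, 6. Place at column 4.
Row 4: attacked by (1,7)→{4,7}; (2,2)→{2,4}; (3,4)→{3,4,5}. Safe: 1, 6. Place at column 6.
Row 5: attacked by (1,7)→{3,7}; (2,2)→{2,5}; (3,4)→{2,4,6}; (4,6)→{5,6,7}. Safe: 1. Place at column 1.
Row 6: attacked by (1,7)→{2,7}; (2,2)→{2,6}; (3,4)→{1,4,7}; (4,6)→{4,6}; (5,1)→{1,2}. Safe: 3, 5. Place at column 3.
Row 7: attacked by (1,7)→{1,7}; (2,2)→{2,7}; (3,4)→{4}; (4,6)→{3,6}; (5,1)→{1,3}; (6,3)→{2,3,4}. Safe: 5. Place at column 5.
Columns [7, 2, 4, 6, 1, 3, 5], r−c [-6, 0, -1, -2, 4, 3, 2], r+c [8, 4, 7, 10, 6, 9, 12] are all distinct, so no two queens attack.

(1,7) (2,2) (3,4) (4,6) (5,1) (6,3) (7,5)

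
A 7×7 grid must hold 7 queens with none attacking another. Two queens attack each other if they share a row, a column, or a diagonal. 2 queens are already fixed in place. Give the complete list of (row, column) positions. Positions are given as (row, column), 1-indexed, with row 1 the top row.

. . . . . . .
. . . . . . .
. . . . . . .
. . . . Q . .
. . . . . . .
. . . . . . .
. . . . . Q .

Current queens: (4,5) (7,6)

Row 1: attacked by (4,5)→{2,5}; (7,6)→{6}. Safe: 1, 3, 4, 7. Place at column 4.
Row 2: attacked by (1,4)→{3,4,5}; (4,5)→{3,5,7}; (7,6)→{1,6}. Safe: 2. Place at column 2.
Row 3: attacked by (1,4)→{2,4,6}; (2,2)→{1,2,3}; (4,5)→{4,5,6}; (7,6)→{2,6}. Safe: 7. Place at column 7.
Row 5: attacked by (1,4)→{4}; (2,2)→{2,5}; (3,7)→{5,7}; (4,5)→{4,5,6}; (7,6)→{4,6}. Safe: 1, 3. Place at column 3.
Row 6: attacked by (1,4)→{4}; (2,2)→{2,6}; (3,7)→{4,7}; (4,5)→{3,5,7}; (5,3)→{2,3,4}; (7,6)→{5,6,7}. Safe: 1. Place at column 1.
Columns [4, 2, 7, 5, 3, 1, 6], r−c [-3, 0, -4, -1, 2, 5, 1], r+c [5, 4, 10, 9, 8, 7, 13] are all distinct, so no two queens attack.

(1,4) (2,2) (3,7) (4,5) (5,3) (6,1) (7,6)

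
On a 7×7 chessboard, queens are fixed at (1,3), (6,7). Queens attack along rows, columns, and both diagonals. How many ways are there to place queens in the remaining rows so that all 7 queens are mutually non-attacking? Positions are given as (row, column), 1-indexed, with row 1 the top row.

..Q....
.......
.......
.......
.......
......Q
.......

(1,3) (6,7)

Branch on row 2: col 1 → 2; col 5 → 0; col 6 → 0.
Sum: 2 + 0 + 0 = 2.

2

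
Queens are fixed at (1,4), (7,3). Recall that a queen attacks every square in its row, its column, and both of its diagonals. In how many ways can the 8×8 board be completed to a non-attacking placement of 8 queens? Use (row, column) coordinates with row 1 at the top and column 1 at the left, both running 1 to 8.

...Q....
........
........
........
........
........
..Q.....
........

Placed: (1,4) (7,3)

6

Branch on row 2: col 1 → 1; col 2 → 2; col 6 → 2; col 7 → 1.
Sum: 1 + 2 + 2 + 1 = 6.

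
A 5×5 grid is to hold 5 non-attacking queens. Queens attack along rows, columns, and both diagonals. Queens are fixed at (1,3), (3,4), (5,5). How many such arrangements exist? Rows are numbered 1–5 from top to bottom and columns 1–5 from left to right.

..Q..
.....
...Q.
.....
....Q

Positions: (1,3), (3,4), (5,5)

Branch on row 2: col 1 → 1.
Sum: 1 = 1.

1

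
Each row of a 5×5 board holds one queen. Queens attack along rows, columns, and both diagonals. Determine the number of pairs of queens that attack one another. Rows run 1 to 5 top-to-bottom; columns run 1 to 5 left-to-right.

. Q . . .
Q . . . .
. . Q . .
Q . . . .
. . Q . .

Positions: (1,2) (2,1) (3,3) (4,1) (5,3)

3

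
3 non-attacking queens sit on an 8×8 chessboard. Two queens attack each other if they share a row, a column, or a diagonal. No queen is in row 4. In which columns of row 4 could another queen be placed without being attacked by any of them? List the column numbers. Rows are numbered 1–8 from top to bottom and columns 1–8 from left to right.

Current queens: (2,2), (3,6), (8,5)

(2,2) attacks row 4 at column 2 and diagonals 4.
(3,6) attacks row 4 at column 6 and diagonals 5, 7.
(8,5) attacks row 4 at column 5 and diagonals 1.
Attacked columns: {1, 2, 4, 5, 6, 7}. Safe: {3, 8}.

columns 3, 8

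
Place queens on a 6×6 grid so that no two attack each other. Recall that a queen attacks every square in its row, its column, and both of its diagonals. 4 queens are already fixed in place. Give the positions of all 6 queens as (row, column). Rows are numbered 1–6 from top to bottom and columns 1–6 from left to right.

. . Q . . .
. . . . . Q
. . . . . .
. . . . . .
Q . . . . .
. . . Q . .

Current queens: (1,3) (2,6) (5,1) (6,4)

Row 3: attacked by (1,3)→{1,3,5}; (2,6)→{5,6}; (5,1)→{1,3}; (6,4)→{1,4}. Safe: 2. Place at column 2.
Row 4: attacked by (1,3)→{3,6}; (2,6)→{4,6}; (3,2)→{1,2,3}; (5,1)→{1,2}; (6,4)→{2,4,6}. Safe: 5. Place at column 5.
Columns [3, 6, 2, 5, 1, 4], r−c [-2, -4, 1, -1, 4, 2], r+c [4, 8, 5, 9, 6, 10] are all distinct, so no two queens attack.

(1,3) (2,6) (3,2) (4,5) (5,1) (6,4)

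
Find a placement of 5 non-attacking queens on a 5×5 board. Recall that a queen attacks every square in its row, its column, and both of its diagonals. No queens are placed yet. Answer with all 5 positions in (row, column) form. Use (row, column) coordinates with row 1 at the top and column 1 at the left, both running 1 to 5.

Row 1: Safe: 1, 2, 3, 4, 5. Place at column 1.
Row 2: attacked by (1,1)→{1,2}. Safe: 3, 4, 5. Place at column 3.
Row 3: attacked by (1,1)→{1,3}; (2,3)→{2,3,4}. Safe: 5. Place at column 5.
Row 4: attacked by (1,1)→{1,4}; (2,3)→{1,3,5}; (3,5)→{4,5}. Safe: 2. Place at column 2.
Row 5: attacked by (1,1)→{1,5}; (2,3)→{3}; (3,5)→{3,5}; (4,2)→{1,2,3}. Safe: 4. Place at column 4.
Columns [1, 3, 5, 2, 4], r−c [0, -1, -2, 2, 1], r+c [2, 5, 8, 6, 9] are all distinct, so no two queens attack.

(1,1) (2,3) (3,5) (4,2) (5,4)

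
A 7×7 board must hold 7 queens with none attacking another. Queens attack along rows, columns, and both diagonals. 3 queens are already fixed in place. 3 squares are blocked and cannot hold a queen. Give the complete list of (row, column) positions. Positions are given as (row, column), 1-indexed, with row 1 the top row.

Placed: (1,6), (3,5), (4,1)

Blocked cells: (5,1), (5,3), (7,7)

Row 2: attacked by (1,6)→{5,6,7}; (3,5)→{4,5,6}; (4,1)→{1,3}. Safe: 2. Place at column 2.
Row 5: attacked by (1,6)→{2,6}; (2,2)→{2,5}; (3,5)→{3,5,7}; (4,1)→{1,2}. Blocked: 1,3. Safe: 4. Place at column 4.
Row 6: attacked by (1,6)→{1,6}; (2,2)→{2,6}; (3,5)→{2,5}; (4,1)→{1,3}; (5,4)→{3,4,5}. Safe: 7. Place at column 7.
Row 7: attacked by (1,6)→{6}; (2,2)→{2,7}; (3,5)→{1,5}; (4,1)→{1,4}; (5,4)→{2,4,6}; (6,7)→{6,7}. Blocked: 7. Safe: 3. Place at column 3.
Columns [6, 2, 5, 1, 4, 7, 3], r−c [-5, 0, -2, 3, 1, -1, 4], r+c [7, 4, 8, 5, 9, 13, 10] are all distinct, so no two queens attack.

(1,6) (2,2) (3,5) (4,1) (5,4) (6,7) (7,3)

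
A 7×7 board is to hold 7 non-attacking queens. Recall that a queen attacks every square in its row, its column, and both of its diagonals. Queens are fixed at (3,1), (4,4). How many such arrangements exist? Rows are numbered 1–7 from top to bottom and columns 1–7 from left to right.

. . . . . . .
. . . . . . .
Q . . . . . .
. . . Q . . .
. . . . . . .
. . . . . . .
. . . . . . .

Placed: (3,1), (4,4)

2

Branch on row 1: col 2 → 1; col 5 → 0; col 6 → 1.
Sum: 1 + 0 + 1 = 2.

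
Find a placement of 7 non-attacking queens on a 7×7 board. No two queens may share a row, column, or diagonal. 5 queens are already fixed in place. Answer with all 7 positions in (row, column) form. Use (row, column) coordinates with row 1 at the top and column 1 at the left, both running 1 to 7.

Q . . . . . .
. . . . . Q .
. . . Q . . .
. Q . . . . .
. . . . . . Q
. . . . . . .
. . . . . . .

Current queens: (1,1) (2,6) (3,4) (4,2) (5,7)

Row 6: attacked by (1,1)→{1,6}; (2,6)→{2,6}; (3,4)→{1,4,7}; (4,2)→{2,4}; (5,7)→{6,7}. Safe: 3, 5. Place at column 5.
Row 7: attacked by (1,1)→{1,7}; (2,6)→{1,6}; (3,4)→{4}; (4,2)→{2,5}; (5,7)→{5,7}; (6,5)→{4,5,6}. Safe: 3. Place at column 3.
Columns [1, 6, 4, 2, 7, 5, 3], r−c [0, -4, -1, 2, -2, 1, 4], r+c [2, 8, 7, 6, 12, 11, 10] are all distinct, so no two queens attack.

(1,1) (2,6) (3,4) (4,2) (5,7) (6,5) (7,3)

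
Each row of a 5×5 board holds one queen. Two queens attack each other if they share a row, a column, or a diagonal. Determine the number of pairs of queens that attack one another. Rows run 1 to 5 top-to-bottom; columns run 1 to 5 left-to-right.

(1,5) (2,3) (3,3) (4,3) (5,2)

5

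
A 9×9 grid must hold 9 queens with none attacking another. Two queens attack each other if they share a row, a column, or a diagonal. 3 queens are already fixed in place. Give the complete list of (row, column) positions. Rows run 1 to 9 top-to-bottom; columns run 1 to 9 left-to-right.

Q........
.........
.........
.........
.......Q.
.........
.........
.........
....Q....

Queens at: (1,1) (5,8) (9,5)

Row 2: attacked by (1,1)→{1,2}; (5,8)→{5,8}; (9,5)→{5}. Safe: 3, 4, 6, 7, 9. Place at column 6.
Row 3: attacked by (1,1)→{1,3}; (2,6)→{5,6,7}; (5,8)→{6,8}; (9,5)→{5}. Safe: 2, 4, 9. Place at column 4.
Row 4: attacked by (1,1)→{1,4}; (2,6)→{4,6,8}; (3,4)→{3,4,5}; (5,8)→{7,8,9}; (9,5)→{5}. Safe: 2. Place at column 2.
Row 6: attacked by (1,1)→{1,6}; (2,6)→{2,6}; (3,4)→{1,4,7}; (4,2)→{2,4}; (5,8)→{7,8,9}; (9,5)→{2,5,8}. Safe: 3. Place at column 3.
Row 7: attacked by (1,1)→{1,7}; (2,6)→{1,6}; (3,4)→{4,8}; (4,2)→{2,5}; (5,8)→{6,8}; (6,3)→{2,3,4}; (9,5)→{3,5,7}. Safe: 9. Place at column 9.
Row 8: attacked by (1,1)→{1,8}; (2,6)→{6}; (3,4)→{4,9}; (4,2)→{2,6}; (5,8)→{5,8}; (6,3)→{1,3,5}; (7,9)→{8,9}; (9,5)→{4,5,6}. Safe: 7. Place at column 7.
Columns [1, 6, 4, 2, 8, 3, 9, 7, 5], r−c [0, -4, -1, 2, -3, 3, -2, 1, 4], r+c [2, 8, 7, 6, 13, 9, 16, 15, 14] are all distinct, so no two queens attack.

(1,1) (2,6) (3,4) (4,2) (5,8) (6,3) (7,9) (8,7) (9,5)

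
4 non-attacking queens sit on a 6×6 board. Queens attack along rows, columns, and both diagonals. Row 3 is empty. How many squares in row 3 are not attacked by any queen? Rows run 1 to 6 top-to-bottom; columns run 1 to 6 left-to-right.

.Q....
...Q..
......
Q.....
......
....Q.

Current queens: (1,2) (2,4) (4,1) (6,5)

1

(1,2) attacks row 3 at column 2 and diagonals 4.
(2,4) attacks row 3 at column 4 and diagonals 3, 5.
(4,1) attacks row 3 at column 1 and diagonals 2.
(6,5) attacks row 3 at column 5 and diagonals 2.
Attacked columns: {1, 2, 3, 4, 5}. Safe: {6}.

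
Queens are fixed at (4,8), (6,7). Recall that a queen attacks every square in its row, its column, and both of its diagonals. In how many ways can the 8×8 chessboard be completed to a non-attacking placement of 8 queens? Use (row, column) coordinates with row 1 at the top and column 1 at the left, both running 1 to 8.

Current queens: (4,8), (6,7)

Branch on row 1: col 1 → 0; col 3 → 1; col 4 → 1; col 6 → 1.
Sum: 0 + 1 + 1 + 1 = 3.

3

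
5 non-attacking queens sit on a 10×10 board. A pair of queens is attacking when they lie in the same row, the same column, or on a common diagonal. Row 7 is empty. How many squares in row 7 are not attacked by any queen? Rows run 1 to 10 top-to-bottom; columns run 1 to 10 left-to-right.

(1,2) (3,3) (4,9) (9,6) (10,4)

2

(1,2) attacks row 7 at column 2 and diagonals 8.
(3,3) attacks row 7 at column 3 and diagonals 7.
(4,9) attacks row 7 at column 9 and diagonals 6.
(9,6) attacks row 7 at column 6 and diagonals 4, 8.
(10,4) attacks row 7 at column 4 and diagonals 1, 7.
Attacked columns: {1, 2, 3, 4, 6, 7, 8, 9}. Safe: {5, 10}.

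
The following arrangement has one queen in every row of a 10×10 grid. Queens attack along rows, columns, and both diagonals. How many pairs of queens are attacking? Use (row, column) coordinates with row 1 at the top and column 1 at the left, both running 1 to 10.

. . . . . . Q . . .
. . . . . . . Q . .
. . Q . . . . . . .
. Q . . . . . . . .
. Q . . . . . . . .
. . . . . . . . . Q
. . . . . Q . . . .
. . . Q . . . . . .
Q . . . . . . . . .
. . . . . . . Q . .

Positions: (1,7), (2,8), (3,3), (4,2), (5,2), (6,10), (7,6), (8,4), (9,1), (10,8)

Same column: (2,8)–(10,8) (column 8); (4,2)–(5,2) (column 2).
Same diagonal: (1,7)–(2,8) (|1−2| = |7−8| = 1); (2,8)–(9,1) (|2−9| = |8−1| = 7); (3,3)–(4,2) (|3−4| = |3−2| = 1); (4,2)–(10,8) (|4−10| = |2−8| = 6).
Total attacking pairs: 6.

6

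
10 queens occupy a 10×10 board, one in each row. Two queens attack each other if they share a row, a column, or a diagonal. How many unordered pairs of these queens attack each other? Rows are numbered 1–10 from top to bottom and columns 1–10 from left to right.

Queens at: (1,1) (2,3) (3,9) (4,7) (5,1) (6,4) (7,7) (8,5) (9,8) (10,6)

Same column: (1,1)–(5,1) (column 1); (4,7)–(7,7) (column 7).
Same diagonal: (1,1)–(7,7) (|1−7| = |1−7| = 6); (5,1)–(10,6) (|5−10| = |1−6| = 5).
Total attacking pairs: 4.

4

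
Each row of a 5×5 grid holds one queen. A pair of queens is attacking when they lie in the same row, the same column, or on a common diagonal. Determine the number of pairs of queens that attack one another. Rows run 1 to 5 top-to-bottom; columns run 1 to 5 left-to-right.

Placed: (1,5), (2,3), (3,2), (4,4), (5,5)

3

Same column: (1,5)–(5,5) (column 5).
Same diagonal: (2,3)–(3,2) (|2−3| = |3−2| = 1); (4,4)–(5,5) (|4−5| = |4−5| = 1).
Total attacking pairs: 3.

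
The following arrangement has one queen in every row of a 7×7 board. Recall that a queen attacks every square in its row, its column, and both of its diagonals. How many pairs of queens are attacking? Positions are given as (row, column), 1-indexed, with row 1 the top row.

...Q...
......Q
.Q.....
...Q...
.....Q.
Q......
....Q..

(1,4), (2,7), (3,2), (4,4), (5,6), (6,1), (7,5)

Same column: (1,4)–(4,4) (column 4).
Same diagonal: (1,4)–(3,2) (|1−3| = |4−2| = 2).
Total attacking pairs: 2.

2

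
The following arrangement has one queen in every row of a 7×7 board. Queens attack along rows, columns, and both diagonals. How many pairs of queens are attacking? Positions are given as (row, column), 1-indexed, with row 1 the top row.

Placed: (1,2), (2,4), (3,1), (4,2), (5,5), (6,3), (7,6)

3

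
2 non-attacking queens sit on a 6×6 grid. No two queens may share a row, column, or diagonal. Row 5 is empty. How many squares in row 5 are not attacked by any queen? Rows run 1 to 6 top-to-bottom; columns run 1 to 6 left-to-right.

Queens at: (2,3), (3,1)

(2,3) attacks row 5 at column 3 and diagonals 6.
(3,1) attacks row 5 at column 1 and diagonals 3.
Attacked columns: {1, 3, 6}. Safe: {2, 4, 5}.

3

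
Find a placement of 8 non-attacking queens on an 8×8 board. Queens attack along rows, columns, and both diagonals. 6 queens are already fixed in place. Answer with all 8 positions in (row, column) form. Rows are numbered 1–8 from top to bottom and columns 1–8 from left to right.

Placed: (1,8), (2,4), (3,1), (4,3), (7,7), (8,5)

Row 5: attacked by (1,8)→{4,8}; (2,4)→{1,4,7}; (3,1)→{1,3}; (4,3)→{2,3,4}; (7,7)→{5,7}; (8,5)→{2,5,8}. Safe: 6. Place at column 6.
Row 6: attacked by (1,8)→{3,8}; (2,4)→{4,8}; (3,1)→{1,4}; (4,3)→{1,3,5}; (5,6)→{5,6,7}; (7,7)→{6,7,8}; (8,5)→{3,5,7}. Safe: 2. Place at column 2.
Columns [8, 4, 1, 3, 6, 2, 7, 5], r−c [-7, -2, 2, 1, -1, 4, 0, 3], r+c [9, 6, 4, 7, 11, 8, 14, 13] are all distinct, so no two queens attack.

(1,8) (2,4) (3,1) (4,3) (5,6) (6,2) (7,7) (8,5)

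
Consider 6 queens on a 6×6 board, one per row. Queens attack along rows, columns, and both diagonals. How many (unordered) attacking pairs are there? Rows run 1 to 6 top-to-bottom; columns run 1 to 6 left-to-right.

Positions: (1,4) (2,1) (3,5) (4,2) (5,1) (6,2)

Same column: (2,1)–(5,1) (column 1); (4,2)–(6,2) (column 2).
Same diagonal: (3,5)–(6,2) (|3−6| = |5−2| = 3); (4,2)–(5,1) (|4−5| = |2−1| = 1); (5,1)–(6,2) (|5−6| = |1−2| = 1).
Total attacking pairs: 5.

5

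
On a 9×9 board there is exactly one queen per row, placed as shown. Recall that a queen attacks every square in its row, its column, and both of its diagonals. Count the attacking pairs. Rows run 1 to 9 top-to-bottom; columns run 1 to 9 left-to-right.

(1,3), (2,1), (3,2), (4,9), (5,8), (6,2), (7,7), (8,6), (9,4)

Same column: (3,2)–(6,2) (column 2).
Same diagonal: (2,1)–(3,2) (|2−3| = |1−2| = 1); (4,9)–(5,8) (|4−5| = |9−8| = 1); (4,9)–(9,4) (|4−9| = |9−4| = 5); (5,8)–(9,4) (|5−9| = |8−4| = 4); (7,7)–(8,6) (|7−8| = |7−6| = 1).
Total attacking pairs: 6.

6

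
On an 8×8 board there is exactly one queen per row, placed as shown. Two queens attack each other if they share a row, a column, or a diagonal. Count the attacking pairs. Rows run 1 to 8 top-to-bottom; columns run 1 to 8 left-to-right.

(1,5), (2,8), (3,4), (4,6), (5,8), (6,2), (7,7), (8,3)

2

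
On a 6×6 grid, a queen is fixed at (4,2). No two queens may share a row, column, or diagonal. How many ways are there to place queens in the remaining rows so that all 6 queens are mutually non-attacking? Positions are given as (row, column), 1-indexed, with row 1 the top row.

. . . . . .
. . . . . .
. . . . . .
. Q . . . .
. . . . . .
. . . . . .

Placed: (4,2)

Branch on row 1: col 1 → 0; col 3 → 0; col 4 → 1; col 6 → 0.
Sum: 0 + 0 + 1 + 0 = 1.

1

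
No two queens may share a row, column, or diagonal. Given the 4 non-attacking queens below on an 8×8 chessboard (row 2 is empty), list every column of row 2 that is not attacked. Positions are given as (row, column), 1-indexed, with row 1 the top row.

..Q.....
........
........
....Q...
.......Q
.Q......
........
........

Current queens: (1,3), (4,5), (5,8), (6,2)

columns 1

(1,3) attacks row 2 at column 3 and diagonals 2, 4.
(4,5) attacks row 2 at column 5 and diagonals 3, 7.
(5,8) attacks row 2 at column 8 and diagonals 5.
(6,2) attacks row 2 at column 2 and diagonals 6.
Attacked columns: {2, 3, 4, 5, 6, 7, 8}. Safe: {1}.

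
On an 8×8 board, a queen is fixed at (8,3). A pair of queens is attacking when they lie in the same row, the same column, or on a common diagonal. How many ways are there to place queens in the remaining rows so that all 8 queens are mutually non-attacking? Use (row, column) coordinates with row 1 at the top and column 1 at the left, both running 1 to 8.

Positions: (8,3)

16

Branch on row 1: col 1 → 2; col 2 → 2; col 4 → 3; col 5 → 4; col 6 → 5; col 7 → 0; col 8 → 0.
Sum: 2 + 2 + 3 + 4 + 5 + 0 + 0 = 16.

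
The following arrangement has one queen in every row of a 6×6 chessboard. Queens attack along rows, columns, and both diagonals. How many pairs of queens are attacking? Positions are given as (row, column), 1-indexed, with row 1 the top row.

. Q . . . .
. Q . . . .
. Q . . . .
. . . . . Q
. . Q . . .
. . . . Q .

4

Same column: (1,2)–(2,2) (column 2); (1,2)–(3,2) (column 2); (2,2)–(3,2) (column 2).
Same diagonal: (3,2)–(6,5) (|3−6| = |2−5| = 3).
Total attacking pairs: 4.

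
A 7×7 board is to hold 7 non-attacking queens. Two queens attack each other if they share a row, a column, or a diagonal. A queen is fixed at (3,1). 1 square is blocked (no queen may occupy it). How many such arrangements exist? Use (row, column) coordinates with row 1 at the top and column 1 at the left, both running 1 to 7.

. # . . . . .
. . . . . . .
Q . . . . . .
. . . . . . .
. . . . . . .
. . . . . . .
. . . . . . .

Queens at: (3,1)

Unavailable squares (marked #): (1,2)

Branch on row 1: col 4 → 1; col 5 → 1; col 6 → 1; col 7 → 1.
Sum: 1 + 1 + 1 + 1 = 4.

4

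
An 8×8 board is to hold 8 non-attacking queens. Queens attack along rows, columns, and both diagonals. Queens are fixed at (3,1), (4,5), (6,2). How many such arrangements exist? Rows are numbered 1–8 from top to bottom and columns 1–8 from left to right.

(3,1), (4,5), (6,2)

Branch on row 1: col 4 → 1; col 6 → 1.
Sum: 1 + 1 = 2.

2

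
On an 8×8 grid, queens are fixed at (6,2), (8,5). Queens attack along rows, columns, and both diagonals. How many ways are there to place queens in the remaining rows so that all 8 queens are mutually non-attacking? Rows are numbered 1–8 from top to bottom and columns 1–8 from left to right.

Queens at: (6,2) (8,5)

Branch on row 1: col 1 → 0; col 3 → 0; col 4 → 1; col 6 → 1; col 8 → 1.
Sum: 0 + 0 + 1 + 1 + 1 = 3.

3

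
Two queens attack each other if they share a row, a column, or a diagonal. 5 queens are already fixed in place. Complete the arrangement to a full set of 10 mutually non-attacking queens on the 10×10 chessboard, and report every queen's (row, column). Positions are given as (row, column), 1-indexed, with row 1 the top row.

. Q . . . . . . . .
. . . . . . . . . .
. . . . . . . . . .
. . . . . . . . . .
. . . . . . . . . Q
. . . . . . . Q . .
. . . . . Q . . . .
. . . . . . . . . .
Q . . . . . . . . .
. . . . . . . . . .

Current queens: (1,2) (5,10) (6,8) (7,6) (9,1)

Row 2: attacked by (1,2)→{1,2,3}; (5,10)→{7,10}; (6,8)→{4,8}; (7,6)→{1,6}; (9,1)→{1,8}. Safe: 5, 9. Place at column 5.
Row 3: attacked by (1,2)→{2,4}; (2,5)→{4,5,6}; (5,10)→{8,10}; (6,8)→{5,8}; (7,6)→{2,6,10}; (9,1)→{1,7}. Safe: 3, 9. Place at column 9.
Row 4: attacked by (1,2)→{2,5}; (2,5)→{3,5,7}; (3,9)→{8,9,10}; (5,10)→{9,10}; (6,8)→{6,8,10}; (7,6)→{3,6,9}; (9,1)→{1,6}. Safe: 4. Place at column 4.
Row 8: attacked by (1,2)→{2,9}; (2,5)→{5}; (3,9)→{4,9}; (4,4)→{4,8}; (5,10)→{7,10}; (6,8)→{6,8,10}; (7,6)→{5,6,7}; (9,1)→{1,2}. Safe: 3. Place at column 3.
Row 10: attacked by (1,2)→{2}; (2,5)→{5}; (3,9)→{2,9}; (4,4)→{4,10}; (5,10)→{5,10}; (6,8)→{4,8}; (7,6)→{3,6,9}; (8,3)→{1,3,5}; (9,1)→{1,2}. Safe: 7. Place at column 7.
Columns [2, 5, 9, 4, 10, 8, 6, 3, 1, 7], r−c [-1, -3, -6, 0, -5, -2, 1, 5, 8, 3], r+c [3, 7, 12, 8, 15, 14, 13, 11, 10, 17] are all distinct, so no two queens attack.

(1,2) (2,5) (3,9) (4,4) (5,10) (6,8) (7,6) (8,3) (9,1) (10,7)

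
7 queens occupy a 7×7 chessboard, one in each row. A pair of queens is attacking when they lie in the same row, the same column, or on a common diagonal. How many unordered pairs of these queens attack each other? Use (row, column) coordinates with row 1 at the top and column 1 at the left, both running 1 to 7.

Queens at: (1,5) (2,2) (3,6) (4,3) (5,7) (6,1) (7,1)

2

Same column: (6,1)–(7,1) (column 1).
Same diagonal: (4,3)–(6,1) (|4−6| = |3−1| = 2).
Total attacking pairs: 2.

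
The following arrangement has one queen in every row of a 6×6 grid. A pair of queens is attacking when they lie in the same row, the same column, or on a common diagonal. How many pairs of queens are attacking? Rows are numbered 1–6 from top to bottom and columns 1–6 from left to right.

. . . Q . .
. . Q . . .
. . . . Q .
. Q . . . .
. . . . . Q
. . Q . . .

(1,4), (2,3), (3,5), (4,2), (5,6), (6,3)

Same column: (2,3)–(6,3) (column 3).
Same diagonal: (1,4)–(2,3) (|1−2| = |4−3| = 1); (2,3)–(5,6) (|2−5| = |3−6| = 3).
Total attacking pairs: 3.

3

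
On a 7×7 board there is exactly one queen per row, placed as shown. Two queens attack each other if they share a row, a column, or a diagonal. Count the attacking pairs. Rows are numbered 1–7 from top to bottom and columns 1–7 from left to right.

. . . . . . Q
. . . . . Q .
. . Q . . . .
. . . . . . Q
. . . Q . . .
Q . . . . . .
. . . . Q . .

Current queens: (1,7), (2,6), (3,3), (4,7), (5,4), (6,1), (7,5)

2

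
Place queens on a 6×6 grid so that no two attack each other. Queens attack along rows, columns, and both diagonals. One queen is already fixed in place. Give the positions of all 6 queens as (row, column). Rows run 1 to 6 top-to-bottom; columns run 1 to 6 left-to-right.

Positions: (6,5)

Row 1: attacked by (6,5)→{5}. Safe: 1, 2, 3, 4, 6. Place at column 2.
Row 2: attacked by (1,2)→{1,2,3}; (6,5)→{1,5}. Safe: 4, 6. Place at column 4.
Row 3: attacked by (1,2)→{2,4}; (2,4)→{3,4,5}; (6,5)→{2,5}. Safe: 1, 6. Place at column 6.
Row 4: attacked by (1,2)→{2,5}; (2,4)→{2,4,6}; (3,6)→{5,6}; (6,5)→{3,5}. Safe: 1. Place at column 1.
Row 5: attacked by (1,2)→{2,6}; (2,4)→{1,4}; (3,6)→{4,6}; (4,1)→{1,2}; (6,5)→{4,5,6}. Safe: 3. Place at column 3.
Columns [2, 4, 6, 1, 3, 5], r−c [-1, -2, -3, 3, 2, 1], r+c [3, 6, 9, 5, 8, 11] are all distinct, so no two queens attack.

(1,2) (2,4) (3,6) (4,1) (5,3) (6,5)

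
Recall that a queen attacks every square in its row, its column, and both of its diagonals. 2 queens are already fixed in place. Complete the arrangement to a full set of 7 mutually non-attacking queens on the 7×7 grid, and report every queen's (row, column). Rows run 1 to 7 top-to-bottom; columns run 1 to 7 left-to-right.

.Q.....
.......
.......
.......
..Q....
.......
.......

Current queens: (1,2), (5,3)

Row 2: attacked by (1,2)→{1,2,3}; (5,3)→{3,6}. Safe: 4, 5, 7. Place at column 4.
Row 3: attacked by (1,2)→{2,4}; (2,4)→{3,4,5}; (5,3)→{1,3,5}. Safe: 6, 7. Place at column 6.
Row 4: attacked by (1,2)→{2,5}; (2,4)→{2,4,6}; (3,6)→{5,6,7}; (5,3)→{2,3,4}. Safe: 1. Place at column 1.
Row 6: attacked by (1,2)→{2,7}; (2,4)→{4}; (3,6)→{3,6}; (4,1)→{1,3}; (5,3)→{2,3,4}. Safe: 5. Place at column 5.
Row 7: attacked by (1,2)→{2}; (2,4)→{4}; (3,6)→{2,6}; (4,1)→{1,4}; (5,3)→{1,3,5}; (6,5)→{4,5,6}. Safe: 7. Place at column 7.
Columns [2, 4, 6, 1, 3, 5, 7], r−c [-1, -2, -3, 3, 2, 1, 0], r+c [3, 6, 9, 5, 8, 11, 14] are all distinct, so no two queens attack.

(1,2) (2,4) (3,6) (4,1) (5,3) (6,5) (7,7)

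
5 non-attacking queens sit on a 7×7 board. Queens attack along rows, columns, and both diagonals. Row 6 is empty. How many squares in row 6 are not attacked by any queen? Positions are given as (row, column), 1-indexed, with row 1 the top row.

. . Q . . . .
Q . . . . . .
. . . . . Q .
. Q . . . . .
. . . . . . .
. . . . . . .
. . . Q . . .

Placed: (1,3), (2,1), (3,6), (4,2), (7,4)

1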